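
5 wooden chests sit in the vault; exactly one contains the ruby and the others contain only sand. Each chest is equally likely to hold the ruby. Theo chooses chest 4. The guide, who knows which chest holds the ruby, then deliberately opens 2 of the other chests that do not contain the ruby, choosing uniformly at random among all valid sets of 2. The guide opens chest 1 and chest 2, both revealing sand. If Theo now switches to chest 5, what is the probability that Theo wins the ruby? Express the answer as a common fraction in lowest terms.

Apply Bayes' rule, conditioning on where the ruby actually is.
If it is in either of chests 1 and 2 (prior 1/5 each): that chest was opened and seen not to hold the prize — ruled out; weight (1/5)·0 = 0 each.
If it is in either of chests 3 and 5 (prior 1/5 each): the guide has 3 equally likely choices, so probability 1/3; weight (1/5)·(1/3) = 1/15 each.
If it is in chest 4 (prior 1/5): the guide has 6 equally likely choices, so probability 1/6; weight (1/5)·(1/6) = 1/30.
The weights sum to 1/6.
So P(the ruby in chest 5 | the guide opened chest 1 and chest 2) = (1/15) / (1/6) = 2/5.

2/5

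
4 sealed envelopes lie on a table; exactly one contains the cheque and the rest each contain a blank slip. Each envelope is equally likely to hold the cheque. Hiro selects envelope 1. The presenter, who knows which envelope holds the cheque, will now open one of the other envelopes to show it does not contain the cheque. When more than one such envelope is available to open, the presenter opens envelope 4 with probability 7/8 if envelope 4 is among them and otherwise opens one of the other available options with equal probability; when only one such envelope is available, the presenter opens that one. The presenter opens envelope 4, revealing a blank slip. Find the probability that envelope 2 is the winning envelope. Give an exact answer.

Condition on the true location of the cheque.
If it is in any of envelopes 1, 2, and 3 (prior 1/4 each): envelope 4 is available, opened with probability 7/8; weight (1/4)·(7/8) = 7/32 each.
If it is in envelope 4 (prior 1/4): the presenter opened envelope 4, so this case is ruled out; weight (1/4)·0 = 0.
The weights sum to 21/32.
So P(the cheque in envelope 2 | the presenter opened envelope 4) = (7/32) / (21/32) = 1/3.

1/3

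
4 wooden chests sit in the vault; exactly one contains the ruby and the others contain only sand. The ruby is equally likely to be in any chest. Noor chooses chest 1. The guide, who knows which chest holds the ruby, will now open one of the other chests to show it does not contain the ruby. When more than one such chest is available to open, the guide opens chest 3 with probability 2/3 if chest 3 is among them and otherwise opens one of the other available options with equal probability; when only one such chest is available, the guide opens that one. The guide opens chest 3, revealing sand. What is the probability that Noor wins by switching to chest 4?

1/3

Apply Bayes' rule, conditioning on where the ruby actually is.
If it is in any of chests 1, 2, and 4 (prior 1/4 each): chest 3 is available, opened with probability 2/3; weight (1/4)·(2/3) = 1/6 each.
If it is in chest 3 (prior 1/4): the guide opened chest 3, so this case is ruled out; weight (1/4)·0 = 0.
The weights sum to 1/2.
So P(the ruby in chest 4 | the guide opened chest 3) = (1/6) / (1/2) = 1/3.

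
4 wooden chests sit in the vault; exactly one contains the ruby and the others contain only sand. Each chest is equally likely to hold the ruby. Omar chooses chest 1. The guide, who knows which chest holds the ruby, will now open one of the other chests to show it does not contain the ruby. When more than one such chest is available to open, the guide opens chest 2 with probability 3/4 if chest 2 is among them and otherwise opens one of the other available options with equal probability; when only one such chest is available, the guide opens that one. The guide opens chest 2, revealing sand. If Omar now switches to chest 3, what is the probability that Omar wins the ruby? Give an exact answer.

1/3

Apply Bayes' rule, conditioning on where the ruby actually is.
If it is in any of chests 1, 3, and 4 (prior 1/4 each): chest 2 is available, opened with probability 3/4; weight (1/4)·(3/4) = 3/16 each.
If it is in chest 2 (prior 1/4): the guide opened chest 2, so this case is ruled out; weight (1/4)·0 = 0.
The weights sum to 9/16.
So P(the ruby in chest 3 | the guide opened chest 2) = (3/16) / (9/16) = 1/3.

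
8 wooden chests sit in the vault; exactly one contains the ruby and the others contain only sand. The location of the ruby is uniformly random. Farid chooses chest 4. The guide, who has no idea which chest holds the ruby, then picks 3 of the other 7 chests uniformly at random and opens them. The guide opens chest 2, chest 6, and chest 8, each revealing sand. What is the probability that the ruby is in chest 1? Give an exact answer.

Because the guide chose which chests to open without knowing where the ruby is, the choice is independent of the prize location. Learning that none of the 3 opened chests holds the ruby simply rules out those 3 locations and leaves the remaining 5 chests still equally likely by symmetry.
So P(the ruby in chest 1) = 1/5.

1/5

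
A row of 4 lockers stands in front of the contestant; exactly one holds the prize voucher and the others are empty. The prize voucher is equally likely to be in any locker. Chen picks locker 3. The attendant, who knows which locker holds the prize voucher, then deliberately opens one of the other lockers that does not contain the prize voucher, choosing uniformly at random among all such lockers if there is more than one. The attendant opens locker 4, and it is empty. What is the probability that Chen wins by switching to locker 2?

Condition on the true location of the prize voucher.
If it is in either of lockers 1 and 2 (prior 1/4 each): the attendant has 2 equally likely choices, so probability 1/2; weight (1/4)·(1/2) = 1/8 each.
If it is in locker 3 (prior 1/4): the attendant has 3 equally likely choices, so probability 1/3; weight (1/4)·(1/3) = 1/12.
If it is in locker 4 (prior 1/4): the attendant opened locker 4, so this case is ruled out; weight (1/4)·0 = 0.
The weights sum to 1/3.
So P(the prize voucher in locker 2 | the attendant opened locker 4) = (1/8) / (1/3) = 3/8.

3/8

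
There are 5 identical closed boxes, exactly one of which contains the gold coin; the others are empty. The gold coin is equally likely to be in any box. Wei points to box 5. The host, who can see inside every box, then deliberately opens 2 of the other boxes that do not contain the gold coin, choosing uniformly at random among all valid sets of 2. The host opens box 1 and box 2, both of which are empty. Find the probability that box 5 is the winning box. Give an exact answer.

1/5

Apply Bayes' rule, conditioning on where the gold coin actually is.
If it is in either of boxes 1 and 2 (prior 1/5 each): that box was opened and seen not to hold the prize — ruled out; weight (1/5)·0 = 0 each.
If it is in either of boxes 3 and 4 (prior 1/5 each): the host has 3 equally likely choices, so probability 1/3; weight (1/5)·(1/3) = 1/15 each.
If it is in box 5 (prior 1/5): the host has 6 equally likely choices, so probability 1/6; weight (1/5)·(1/6) = 1/30.
The weights sum to 1/6.
So P(the gold coin in box 5 | the host opened box 1 and box 2) = (1/30) / (1/6) = 1/5.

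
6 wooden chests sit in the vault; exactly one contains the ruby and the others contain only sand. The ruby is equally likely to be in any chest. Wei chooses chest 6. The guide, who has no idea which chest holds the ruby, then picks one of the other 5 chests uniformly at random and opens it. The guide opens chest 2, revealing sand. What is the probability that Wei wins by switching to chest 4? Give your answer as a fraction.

1/5

Because the guide chose which chest to open without knowing where the ruby is, the choice is independent of the prize location. Learning that chest 2 does not hold the ruby simply rules out that one location and leaves the remaining 5 chests still equally likely by symmetry.
So P(the ruby in chest 4) = 1/5.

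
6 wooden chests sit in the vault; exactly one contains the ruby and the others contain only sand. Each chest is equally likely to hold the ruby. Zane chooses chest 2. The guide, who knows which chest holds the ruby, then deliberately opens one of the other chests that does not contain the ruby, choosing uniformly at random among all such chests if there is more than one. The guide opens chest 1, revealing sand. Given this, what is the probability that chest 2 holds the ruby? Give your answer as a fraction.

1/6

Condition on the true location of the ruby.
If it is in chest 1 (prior 1/6): the guide opened chest 1, so this case is ruled out; weight (1/6)·0 = 0.
If it is in chest 2 (prior 1/6): the guide has 5 equally likely choices, so probability 1/5; weight (1/6)·(1/5) = 1/30.
If it is in any of chests 3, 4, 5, and 6 (prior 1/6 each): the guide has 4 equally likely choices, so probability 1/4; weight (1/6)·(1/4) = 1/24 each.
The weights sum to 1/5.
So P(the ruby in chest 2 | the guide opened chest 1) = (1/30) / (1/5) = 1/6.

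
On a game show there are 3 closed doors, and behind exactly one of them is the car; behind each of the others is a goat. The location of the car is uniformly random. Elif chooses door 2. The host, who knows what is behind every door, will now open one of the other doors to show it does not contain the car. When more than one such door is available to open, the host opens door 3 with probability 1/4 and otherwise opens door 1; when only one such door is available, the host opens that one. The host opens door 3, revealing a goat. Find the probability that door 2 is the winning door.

1/5

Consider each possible location of the car in turn.
If it is behind door 1 (prior 1/3): only door 3 is available, probability 1; weight (1/3)·1 = 1/3.
If it is behind door 2 (prior 1/3): door 3 is available, opened with probability 1/4; weight (1/3)·(1/4) = 1/12.
If it is behind door 3 (prior 1/3): the host opened door 3, so this case is ruled out; weight (1/3)·0 = 0.
The weights sum to 5/12.
So P(the car behind door 2 | the host opened door 3) = (1/12) / (5/12) = 1/5.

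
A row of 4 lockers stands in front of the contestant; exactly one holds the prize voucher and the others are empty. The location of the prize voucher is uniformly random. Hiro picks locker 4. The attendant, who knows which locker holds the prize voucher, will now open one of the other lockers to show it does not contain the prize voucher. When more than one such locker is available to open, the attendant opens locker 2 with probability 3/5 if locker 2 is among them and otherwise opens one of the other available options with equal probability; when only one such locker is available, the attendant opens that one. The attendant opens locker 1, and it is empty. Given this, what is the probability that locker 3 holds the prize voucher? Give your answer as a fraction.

Apply Bayes' rule, conditioning on where the prize voucher actually is.
If it is in locker 1 (prior 1/4): the attendant opened locker 1, so this case is ruled out; weight (1/4)·0 = 0.
If it is in locker 2 (prior 1/4): locker 2 holds the prize so is unavailable; the attendant chooses uniformly among the 2 others, probability 1/2; weight (1/4)·(1/2) = 1/8.
If it is in locker 3 (prior 1/4): locker 2 is available but not opened, probability 2/5; weight (1/4)·(2/5) = 1/10.
If it is in locker 4 (prior 1/4): locker 2 is available but not opened; locker 1 gets probability (1 − 3/5)/2 = 1/5; weight (1/4)·(1/5) = 1/20.
The weights sum to 11/40.
So P(the prize voucher in locker 3 | the attendant opened locker 1) = (1/10) / (11/40) = 4/11.

4/11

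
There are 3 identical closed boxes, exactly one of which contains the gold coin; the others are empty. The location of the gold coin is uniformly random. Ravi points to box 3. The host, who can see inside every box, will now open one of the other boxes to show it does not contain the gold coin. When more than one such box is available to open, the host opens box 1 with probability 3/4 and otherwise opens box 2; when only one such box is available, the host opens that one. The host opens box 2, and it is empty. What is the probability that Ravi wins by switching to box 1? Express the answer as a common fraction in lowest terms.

Apply Bayes' rule, conditioning on where the gold coin actually is.
If it is in box 1 (prior 1/3): only box 2 is available, probability 1; weight (1/3)·1 = 1/3.
If it is in box 2 (prior 1/3): the host opened box 2, so this case is ruled out; weight (1/3)·0 = 0.
If it is in box 3 (prior 1/3): box 1 is available but not opened, probability 1/4; weight (1/3)·(1/4) = 1/12.
The weights sum to 5/12.
So P(the gold coin in box 1 | the host opened box 2) = (1/3) / (5/12) = 4/5.

4/5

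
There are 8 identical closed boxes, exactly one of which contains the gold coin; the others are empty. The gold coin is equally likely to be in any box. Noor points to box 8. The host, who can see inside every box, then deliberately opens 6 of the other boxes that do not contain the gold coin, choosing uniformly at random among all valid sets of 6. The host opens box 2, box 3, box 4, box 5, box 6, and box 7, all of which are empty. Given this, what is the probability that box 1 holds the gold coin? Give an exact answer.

7/8

Apply Bayes' rule, conditioning on where the gold coin actually is.
If it is in box 1 (prior 1/8): the host has no choice, probability 1; weight (1/8)·1 = 1/8.
If it is in any of boxes 2, 3, 4, 5, 6, and 7 (prior 1/8 each): that box was opened and seen not to hold the prize — ruled out; weight (1/8)·0 = 0 each.
If it is in box 8 (prior 1/8): the host has 7 equally likely choices, so probability 1/7; weight (1/8)·(1/7) = 1/56.
The weights sum to 1/7.
So P(the gold coin in box 1 | the host opened box 2, box 3, box 4, box 5, box 6, and box 7) = (1/8) / (1/7) = 7/8.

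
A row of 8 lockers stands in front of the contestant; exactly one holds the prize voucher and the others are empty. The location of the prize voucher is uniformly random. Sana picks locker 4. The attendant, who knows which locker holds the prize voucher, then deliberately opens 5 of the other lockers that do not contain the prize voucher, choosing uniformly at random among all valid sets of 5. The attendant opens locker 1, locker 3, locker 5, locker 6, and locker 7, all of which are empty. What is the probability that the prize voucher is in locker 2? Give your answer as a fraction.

Consider each possible location of the prize voucher in turn.
If it is in any of lockers 1, 3, 5, 6, and 7 (prior 1/8 each): that locker was opened and seen not to hold the prize — ruled out; weight (1/8)·0 = 0 each.
If it is in either of lockers 2 and 8 (prior 1/8 each): the attendant has 6 equally likely choices, so probability 1/6; weight (1/8)·(1/6) = 1/48 each.
If it is in locker 4 (prior 1/8): the attendant has 21 equally likely choices, so probability 1/21; weight (1/8)·(1/21) = 1/168.
The weights sum to 1/21.
So P(the prize voucher in locker 2 | the attendant opened locker 1, locker 3, locker 5, locker 6, and locker 7) = (1/48) / (1/21) = 7/16.

7/16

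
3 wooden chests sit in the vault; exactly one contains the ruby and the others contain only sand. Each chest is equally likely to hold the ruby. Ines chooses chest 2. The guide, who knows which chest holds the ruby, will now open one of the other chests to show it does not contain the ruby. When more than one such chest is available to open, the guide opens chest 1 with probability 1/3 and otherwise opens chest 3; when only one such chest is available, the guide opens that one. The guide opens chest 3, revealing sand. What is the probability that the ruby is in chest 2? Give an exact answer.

Consider each possible location of the ruby in turn.
If it is in chest 1 (prior 1/3): only chest 3 is available, probability 1; weight (1/3)·1 = 1/3.
If it is in chest 2 (prior 1/3): chest 1 is available but not opened, probability 2/3; weight (1/3)·(2/3) = 2/9.
If it is in chest 3 (prior 1/3): the guide opened chest 3, so this case is ruled out; weight (1/3)·0 = 0.
The weights sum to 5/9.
So P(the ruby in chest 2 | the guide opened chest 3) = (2/9) / (5/9) = 2/5.

2/5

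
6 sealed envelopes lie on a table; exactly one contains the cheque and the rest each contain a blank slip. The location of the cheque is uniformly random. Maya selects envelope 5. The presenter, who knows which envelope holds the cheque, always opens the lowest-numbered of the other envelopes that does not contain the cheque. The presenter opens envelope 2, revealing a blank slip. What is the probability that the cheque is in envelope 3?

0

Apply Bayes' rule, conditioning on where the cheque actually is.
If it is in envelope 1 (prior 1/6): envelope 2 is the lowest-numbered option available, probability 1; weight (1/6)·1 = 1/6.
If it is in envelope 2 (prior 1/6): the presenter opened envelope 2, so this case is ruled out; weight (1/6)·0 = 0.
If it is in any of envelopes 3, 4, 5, and 6 (prior 1/6 each): the presenter would have opened envelope 1 instead, probability 0; weight (1/6)·0 = 0 each.
The weights sum to 1/6.
So P(the cheque in envelope 3 | the presenter opened envelope 2) = 0 / (1/6) = 0.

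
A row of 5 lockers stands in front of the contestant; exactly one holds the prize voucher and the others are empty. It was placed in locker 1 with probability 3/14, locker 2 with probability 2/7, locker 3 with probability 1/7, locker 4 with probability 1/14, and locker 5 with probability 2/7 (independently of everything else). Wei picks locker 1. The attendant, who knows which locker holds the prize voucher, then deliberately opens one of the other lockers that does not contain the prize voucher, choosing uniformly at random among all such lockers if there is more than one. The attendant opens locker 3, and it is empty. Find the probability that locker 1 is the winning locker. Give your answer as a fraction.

1/5

Condition on the true location of the prize voucher.
If it is in locker 1 (prior 3/14): the attendant has 4 equally likely choices, so probability 1/4; weight (3/14)·(1/4) = 3/56.
If it is in either of lockers 2 and 5 (prior 2/7 each): the attendant has 3 equally likely choices, so probability 1/3; weight (2/7)·(1/3) = 2/21 each.
If it is in locker 3 (prior 1/7): the attendant opened locker 3, so this case is ruled out; weight (1/7)·0 = 0.
If it is in locker 4 (prior 1/14): the attendant has 3 equally likely choices, so probability 1/3; weight (1/14)·(1/3) = 1/42.
The weights sum to 15/56.
So P(the prize voucher in locker 1 | the attendant opened locker 3) = (3/56) / (15/56) = 1/5.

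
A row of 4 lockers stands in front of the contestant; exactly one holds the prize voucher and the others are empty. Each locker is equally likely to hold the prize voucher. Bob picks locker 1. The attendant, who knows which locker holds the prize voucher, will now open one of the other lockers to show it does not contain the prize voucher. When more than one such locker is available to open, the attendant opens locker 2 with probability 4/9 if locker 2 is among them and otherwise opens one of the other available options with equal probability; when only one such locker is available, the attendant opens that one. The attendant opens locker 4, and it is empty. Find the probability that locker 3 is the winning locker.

Condition on the true location of the prize voucher.
If it is in locker 1 (prior 1/4): locker 2 is available but not opened; locker 4 gets probability (1 − 4/9)/2 = 5/18; weight (1/4)·(5/18) = 5/72.
If it is in locker 2 (prior 1/4): locker 2 holds the prize so is unavailable; the attendant chooses uniformly among the 2 others, probability 1/2; weight (1/4)·(1/2) = 1/8.
If it is in locker 3 (prior 1/4): locker 2 is available but not opened, probability 5/9; weight (1/4)·(5/9) = 5/36.
If it is in locker 4 (prior 1/4): the attendant opened locker 4, so this case is ruled out; weight (1/4)·0 = 0.
The weights sum to 1/3.
So P(the prize voucher in locker 3 | the attendant opened locker 4) = (5/36) / (1/3) = 5/12.

5/12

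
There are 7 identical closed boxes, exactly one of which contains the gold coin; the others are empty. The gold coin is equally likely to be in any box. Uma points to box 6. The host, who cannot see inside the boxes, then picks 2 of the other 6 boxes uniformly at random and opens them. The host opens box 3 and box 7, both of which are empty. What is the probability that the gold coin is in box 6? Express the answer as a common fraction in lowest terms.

Consider each possible location of the gold coin in turn.
If it is in any of boxes 1, 2, 4, 5, and 6 (prior 1/7 each): the host picks exactly this set with probability 1/15 regardless, and none is the prize; weight (1/7)·(1/15) = 1/105 each.
If it is in either of boxes 3 and 7 (prior 1/7 each): that box was opened and seen not to hold the prize — ruled out; weight (1/7)·0 = 0 each.
The weights sum to 1/21.
So P(the gold coin in box 6 | the host opened box 3 and box 7) = (1/105) / (1/21) = 1/5.

1/5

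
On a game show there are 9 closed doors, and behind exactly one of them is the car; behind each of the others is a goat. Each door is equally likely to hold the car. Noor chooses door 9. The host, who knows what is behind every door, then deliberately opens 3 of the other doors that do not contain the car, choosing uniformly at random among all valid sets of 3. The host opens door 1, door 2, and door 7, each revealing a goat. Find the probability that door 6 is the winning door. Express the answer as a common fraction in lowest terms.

8/45

Apply Bayes' rule, conditioning on where the car actually is.
If it is behind any of doors 1, 2, and 7 (prior 1/9 each): that door was opened and seen not to hold the prize — ruled out; weight (1/9)·0 = 0 each.
If it is behind any of doors 3, 4, 5, 6, and 8 (prior 1/9 each): the host has 35 equally likely choices, so probability 1/35; weight (1/9)·(1/35) = 1/315 each.
If it is behind door 9 (prior 1/9): the host has 56 equally likely choices, so probability 1/56; weight (1/9)·(1/56) = 1/504.
The weights sum to 1/56.
So P(the car behind door 6 | the host opened door 1, door 2, and door 7) = (1/315) / (1/56) = 8/45.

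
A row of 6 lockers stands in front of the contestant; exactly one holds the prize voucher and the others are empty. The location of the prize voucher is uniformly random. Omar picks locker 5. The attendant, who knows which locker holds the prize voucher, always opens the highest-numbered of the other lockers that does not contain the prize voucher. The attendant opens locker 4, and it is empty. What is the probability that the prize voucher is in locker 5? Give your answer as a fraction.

Apply Bayes' rule, conditioning on where the prize voucher actually is.
If it is in any of lockers 1, 2, 3, and 5 (prior 1/6 each): the attendant would have opened locker 6 instead, probability 0; weight (1/6)·0 = 0 each.
If it is in locker 4 (prior 1/6): the attendant opened locker 4, so this case is ruled out; weight (1/6)·0 = 0.
If it is in locker 6 (prior 1/6): locker 4 is the highest-numbered option available, probability 1; weight (1/6)·1 = 1/6.
The weights sum to 1/6.
So P(the prize voucher in locker 5 | the attendant opened locker 4) = 0 / (1/6) = 0.

0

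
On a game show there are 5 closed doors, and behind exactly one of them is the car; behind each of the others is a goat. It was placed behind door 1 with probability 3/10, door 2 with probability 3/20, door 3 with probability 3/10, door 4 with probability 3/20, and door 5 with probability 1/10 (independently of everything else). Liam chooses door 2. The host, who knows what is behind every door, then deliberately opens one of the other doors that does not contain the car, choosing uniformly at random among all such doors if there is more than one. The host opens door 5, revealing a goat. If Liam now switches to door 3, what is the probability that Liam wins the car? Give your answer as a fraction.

8/23

Condition on the true location of the car.
If it is behind either of doors 1 and 3 (prior 3/10 each): the host has 3 equally likely choices, so probability 1/3; weight (3/10)·(1/3) = 1/10 each.
If it is behind door 2 (prior 3/20): the host has 4 equally likely choices, so probability 1/4; weight (3/20)·(1/4) = 3/80.
If it is behind door 4 (prior 3/20): the host has 3 equally likely choices, so probability 1/3; weight (3/20)·(1/3) = 1/20.
If it is behind door 5 (prior 1/10): the host opened door 5, so this case is ruled out; weight (1/10)·0 = 0.
The weights sum to 23/80.
So P(the car behind door 3 | the host opened door 5) = (1/10) / (23/80) = 8/23.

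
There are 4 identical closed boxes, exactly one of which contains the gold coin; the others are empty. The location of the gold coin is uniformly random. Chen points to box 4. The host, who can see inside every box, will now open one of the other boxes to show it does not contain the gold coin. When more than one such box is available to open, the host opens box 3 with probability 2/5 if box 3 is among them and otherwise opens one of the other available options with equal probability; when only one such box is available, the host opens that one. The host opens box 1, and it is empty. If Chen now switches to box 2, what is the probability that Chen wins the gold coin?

3/7

Apply Bayes' rule, conditioning on where the gold coin actually is.
If it is in box 1 (prior 1/4): the host opened box 1, so this case is ruled out; weight (1/4)·0 = 0.
If it is in box 2 (prior 1/4): box 3 is available but not opened, probability 3/5; weight (1/4)·(3/5) = 3/20.
If it is in box 3 (prior 1/4): box 3 holds the prize so is unavailable; the host chooses uniformly among the 2 others, probability 1/2; weight (1/4)·(1/2) = 1/8.
If it is in box 4 (prior 1/4): box 3 is available but not opened; box 1 gets probability (1 − 2/5)/2 = 3/10; weight (1/4)·(3/10) = 3/40.
The weights sum to 7/20.
So P(the gold coin in box 2 | the host opened box 1) = (3/20) / (7/20) = 3/7.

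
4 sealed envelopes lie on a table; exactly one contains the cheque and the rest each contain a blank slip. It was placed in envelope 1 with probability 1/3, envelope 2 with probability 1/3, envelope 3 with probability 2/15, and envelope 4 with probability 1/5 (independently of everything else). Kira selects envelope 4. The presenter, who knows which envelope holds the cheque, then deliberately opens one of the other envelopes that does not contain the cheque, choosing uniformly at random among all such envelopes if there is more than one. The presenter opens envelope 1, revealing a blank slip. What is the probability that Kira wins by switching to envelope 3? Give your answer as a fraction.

2/9

Apply Bayes' rule, conditioning on where the cheque actually is.
If it is in envelope 1 (prior 1/3): the presenter opened envelope 1, so this case is ruled out; weight (1/3)·0 = 0.
If it is in envelope 2 (prior 1/3): the presenter has 2 equally likely choices, so probability 1/2; weight (1/3)·(1/2) = 1/6.
If it is in envelope 3 (prior 2/15): the presenter has 2 equally likely choices, so probability 1/2; weight (2/15)·(1/2) = 1/15.
If it is in envelope 4 (prior 1/5): the presenter has 3 equally likely choices, so probability 1/3; weight (1/5)·(1/3) = 1/15.
The weights sum to 3/10.
So P(the cheque in envelope 3 | the presenter opened envelope 1) = (1/15) / (3/10) = 2/9.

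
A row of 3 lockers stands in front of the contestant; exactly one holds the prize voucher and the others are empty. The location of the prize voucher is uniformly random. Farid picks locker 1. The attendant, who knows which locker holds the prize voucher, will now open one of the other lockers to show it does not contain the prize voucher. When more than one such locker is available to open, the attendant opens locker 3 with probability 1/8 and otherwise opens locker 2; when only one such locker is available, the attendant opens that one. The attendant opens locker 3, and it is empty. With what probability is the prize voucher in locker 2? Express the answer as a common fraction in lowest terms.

Condition on the true location of the prize voucher.
If it is in locker 1 (prior 1/3): locker 3 is available, opened with probability 1/8; weight (1/3)·(1/8) = 1/24.
If it is in locker 2 (prior 1/3): only locker 3 is available, probability 1; weight (1/3)·1 = 1/3.
If it is in locker 3 (prior 1/3): the attendant opened locker 3, so this case is ruled out; weight (1/3)·0 = 0.
The weights sum to 3/8.
So P(the prize voucher in locker 2 | the attendant opened locker 3) = (1/3) / (3/8) = 8/9.

8/9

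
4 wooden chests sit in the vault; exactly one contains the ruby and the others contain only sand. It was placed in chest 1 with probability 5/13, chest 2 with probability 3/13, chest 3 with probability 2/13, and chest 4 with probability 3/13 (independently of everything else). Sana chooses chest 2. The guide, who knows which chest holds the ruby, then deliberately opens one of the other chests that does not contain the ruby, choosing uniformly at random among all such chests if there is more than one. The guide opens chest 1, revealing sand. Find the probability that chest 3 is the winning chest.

2/7

Apply Bayes' rule, conditioning on where the ruby actually is.
If it is in chest 1 (prior 5/13): the guide opened chest 1, so this case is ruled out; weight (5/13)·0 = 0.
If it is in chest 2 (prior 3/13): the guide has 3 equally likely choices, so probability 1/3; weight (3/13)·(1/3) = 1/13.
If it is in chest 3 (prior 2/13): the guide has 2 equally likely choices, so probability 1/2; weight (2/13)·(1/2) = 1/13.
If it is in chest 4 (prior 3/13): the guide has 2 equally likely choices, so probability 1/2; weight (3/13)·(1/2) = 3/26.
The weights sum to 7/26.
So P(the ruby in chest 3 | the guide opened chest 1) = (1/13) / (7/26) = 2/7.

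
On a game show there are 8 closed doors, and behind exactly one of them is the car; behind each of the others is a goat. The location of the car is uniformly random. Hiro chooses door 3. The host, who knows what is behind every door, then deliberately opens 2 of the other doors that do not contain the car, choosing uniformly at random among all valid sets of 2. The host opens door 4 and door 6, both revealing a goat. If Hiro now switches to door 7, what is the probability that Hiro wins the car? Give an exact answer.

Condition on the true location of the car.
If it is behind any of doors 1, 2, 5, 7, and 8 (prior 1/8 each): the host has 15 equally likely choices, so probability 1/15; weight (1/8)·(1/15) = 1/120 each.
If it is behind door 3 (prior 1/8): the host has 21 equally likely choices, so probability 1/21; weight (1/8)·(1/21) = 1/168.
If it is behind either of doors 4 and 6 (prior 1/8 each): that door was opened and seen not to hold the prize — ruled out; weight (1/8)·0 = 0 each.
The weights sum to 1/21.
So P(the car behind door 7 | the host opened door 4 and door 6) = (1/120) / (1/21) = 7/40.

7/40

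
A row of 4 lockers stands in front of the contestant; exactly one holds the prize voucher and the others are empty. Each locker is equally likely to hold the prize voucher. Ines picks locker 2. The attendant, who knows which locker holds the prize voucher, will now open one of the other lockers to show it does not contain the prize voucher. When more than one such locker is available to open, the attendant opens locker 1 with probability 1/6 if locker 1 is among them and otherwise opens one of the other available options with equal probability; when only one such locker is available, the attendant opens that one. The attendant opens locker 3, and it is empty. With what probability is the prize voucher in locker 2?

Apply Bayes' rule, conditioning on where the prize voucher actually is.
If it is in locker 1 (prior 1/4): locker 1 holds the prize so is unavailable; the attendant chooses uniformly among the 2 others, probability 1/2; weight (1/4)·(1/2) = 1/8.
If it is in locker 2 (prior 1/4): locker 1 is available but not opened; locker 3 gets probability (1 − 1/6)/2 = 5/12; weight (1/4)·(5/12) = 5/48.
If it is in locker 3 (prior 1/4): the attendant opened locker 3, so this case is ruled out; weight (1/4)·0 = 0.
If it is in locker 4 (prior 1/4): locker 1 is available but not opened, probability 5/6; weight (1/4)·(5/6) = 5/24.
The weights sum to 7/16.
So P(the prize voucher in locker 2 | the attendant opened locker 3) = (5/48) / (7/16) = 5/21.

5/21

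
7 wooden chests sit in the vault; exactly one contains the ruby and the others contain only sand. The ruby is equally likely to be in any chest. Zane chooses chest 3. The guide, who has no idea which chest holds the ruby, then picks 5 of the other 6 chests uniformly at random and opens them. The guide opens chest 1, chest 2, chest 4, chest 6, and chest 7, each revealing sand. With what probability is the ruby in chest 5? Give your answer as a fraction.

1/2

Condition on the true location of the ruby.
If it is in any of chests 1, 2, 4, 6, and 7 (prior 1/7 each): that chest was opened and seen not to hold the prize — ruled out; weight (1/7)·0 = 0 each.
If it is in either of chests 3 and 5 (prior 1/7 each): the guide picks exactly this set with probability 1/6 regardless, and none is the prize; weight (1/7)·(1/6) = 1/42 each.
The weights sum to 1/21.
So P(the ruby in chest 5 | the guide opened chest 1, chest 2, chest 4, chest 6, and chest 7) = (1/42) / (1/21) = 1/2.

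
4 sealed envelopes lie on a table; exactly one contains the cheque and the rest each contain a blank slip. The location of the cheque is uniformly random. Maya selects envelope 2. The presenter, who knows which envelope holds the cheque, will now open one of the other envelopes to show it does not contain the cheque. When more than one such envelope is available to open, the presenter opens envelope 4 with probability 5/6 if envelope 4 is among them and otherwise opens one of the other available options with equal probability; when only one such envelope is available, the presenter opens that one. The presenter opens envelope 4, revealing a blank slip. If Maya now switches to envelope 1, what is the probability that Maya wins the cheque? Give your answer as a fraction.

Apply Bayes' rule, conditioning on where the cheque actually is.
If it is in any of envelopes 1, 2, and 3 (prior 1/4 each): envelope 4 is available, opened with probability 5/6; weight (1/4)·(5/6) = 5/24 each.
If it is in envelope 4 (prior 1/4): the presenter opened envelope 4, so this case is ruled out; weight (1/4)·0 = 0.
The weights sum to 5/8.
So P(the cheque in envelope 1 | the presenter opened envelope 4) = (5/24) / (5/8) = 1/3.

1/3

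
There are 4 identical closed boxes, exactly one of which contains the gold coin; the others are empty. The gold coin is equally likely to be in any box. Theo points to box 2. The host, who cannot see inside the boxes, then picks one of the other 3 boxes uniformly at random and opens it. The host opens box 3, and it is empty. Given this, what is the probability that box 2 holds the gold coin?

Consider each possible location of the gold coin in turn.
If it is in any of boxes 1, 2, and 4 (prior 1/4 each): the host picks box 3 with probability 1/3 regardless, and it is not the prize; weight (1/4)·(1/3) = 1/12 each.
If it is in box 3 (prior 1/4): the host opened box 3, so this case is ruled out; weight (1/4)·0 = 0.
The weights sum to 1/4.
So P(the gold coin in box 2 | the host opened box 3) = (1/12) / (1/4) = 1/3.

1/3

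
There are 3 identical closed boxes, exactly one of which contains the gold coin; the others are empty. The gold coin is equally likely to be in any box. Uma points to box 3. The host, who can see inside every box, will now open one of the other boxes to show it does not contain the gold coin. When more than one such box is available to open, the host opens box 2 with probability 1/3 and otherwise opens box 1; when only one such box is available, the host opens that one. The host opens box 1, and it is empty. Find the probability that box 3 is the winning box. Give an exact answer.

Condition on the true location of the gold coin.
If it is in box 1 (prior 1/3): the host opened box 1, so this case is ruled out; weight (1/3)·0 = 0.
If it is in box 2 (prior 1/3): only box 1 is available, probability 1; weight (1/3)·1 = 1/3.
If it is in box 3 (prior 1/3): box 2 is available but not opened, probability 2/3; weight (1/3)·(2/3) = 2/9.
The weights sum to 5/9.
So P(the gold coin in box 3 | the host opened box 1) = (2/9) / (5/9) = 2/5.

2/5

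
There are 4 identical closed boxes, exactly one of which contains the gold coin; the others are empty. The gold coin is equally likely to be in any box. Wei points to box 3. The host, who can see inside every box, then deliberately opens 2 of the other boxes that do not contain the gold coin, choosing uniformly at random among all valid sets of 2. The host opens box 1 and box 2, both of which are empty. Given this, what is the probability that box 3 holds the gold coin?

Condition on the true location of the gold coin.
If it is in either of boxes 1 and 2 (prior 1/4 each): that box was opened and seen not to hold the prize — ruled out; weight (1/4)·0 = 0 each.
If it is in box 3 (prior 1/4): the host has 3 equally likely choices, so probability 1/3; weight (1/4)·(1/3) = 1/12.
If it is in box 4 (prior 1/4): the host has no choice, probability 1; weight (1/4)·1 = 1/4.
The weights sum to 1/3.
So P(the gold coin in box 3 | the host opened box 1 and box 2) = (1/12) / (1/3) = 1/4.

1/4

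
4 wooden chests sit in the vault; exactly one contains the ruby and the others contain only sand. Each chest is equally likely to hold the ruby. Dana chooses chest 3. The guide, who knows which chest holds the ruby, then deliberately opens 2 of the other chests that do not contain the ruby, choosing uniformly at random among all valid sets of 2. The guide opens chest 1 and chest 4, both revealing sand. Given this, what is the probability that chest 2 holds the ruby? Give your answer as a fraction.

3/4

Condition on the true location of the ruby.
If it is in either of chests 1 and 4 (prior 1/4 each): that chest was opened and seen not to hold the prize — ruled out; weight (1/4)·0 = 0 each.
If it is in chest 2 (prior 1/4): the guide has no choice, probability 1; weight (1/4)·1 = 1/4.
If it is in chest 3 (prior 1/4): the guide has 3 equally likely choices, so probability 1/3; weight (1/4)·(1/3) = 1/12.
The weights sum to 1/3.
So P(the ruby in chest 2 | the guide opened chest 1 and chest 4) = (1/4) / (1/3) = 3/4.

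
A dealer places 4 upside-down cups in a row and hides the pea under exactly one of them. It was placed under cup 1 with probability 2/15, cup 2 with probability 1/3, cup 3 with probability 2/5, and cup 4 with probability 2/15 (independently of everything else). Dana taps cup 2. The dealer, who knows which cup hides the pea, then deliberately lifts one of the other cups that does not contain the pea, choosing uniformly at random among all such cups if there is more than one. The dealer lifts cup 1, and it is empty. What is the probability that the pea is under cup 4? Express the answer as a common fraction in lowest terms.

3/17

Apply Bayes' rule, conditioning on where the pea actually is.
If it is under cup 1 (prior 2/15): the dealer opened cup 1, so this case is ruled out; weight (2/15)·0 = 0.
If it is under cup 2 (prior 1/3): the dealer has 3 equally likely choices, so probability 1/3; weight (1/3)·(1/3) = 1/9.
If it is under cup 3 (prior 2/5): the dealer has 2 equally likely choices, so probability 1/2; weight (2/5)·(1/2) = 1/5.
If it is under cup 4 (prior 2/15): the dealer has 2 equally likely choices, so probability 1/2; weight (2/15)·(1/2) = 1/15.
The weights sum to 17/45.
So P(the pea under cup 4 | the dealer opened cup 1) = (1/15) / (17/45) = 3/17.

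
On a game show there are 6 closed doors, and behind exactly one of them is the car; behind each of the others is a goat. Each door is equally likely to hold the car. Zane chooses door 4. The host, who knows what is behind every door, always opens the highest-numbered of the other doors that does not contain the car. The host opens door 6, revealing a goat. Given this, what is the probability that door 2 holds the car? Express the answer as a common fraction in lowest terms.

1/5

Apply Bayes' rule, conditioning on where the car actually is.
If it is behind any of doors 1, 2, 3, 4, and 5 (prior 1/6 each): door 6 is the highest-numbered option available, probability 1; weight (1/6)·1 = 1/6 each.
If it is behind door 6 (prior 1/6): the host opened door 6, so this case is ruled out; weight (1/6)·0 = 0.
The weights sum to 5/6.
So P(the car behind door 2 | the host opened door 6) = (1/6) / (5/6) = 1/5.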